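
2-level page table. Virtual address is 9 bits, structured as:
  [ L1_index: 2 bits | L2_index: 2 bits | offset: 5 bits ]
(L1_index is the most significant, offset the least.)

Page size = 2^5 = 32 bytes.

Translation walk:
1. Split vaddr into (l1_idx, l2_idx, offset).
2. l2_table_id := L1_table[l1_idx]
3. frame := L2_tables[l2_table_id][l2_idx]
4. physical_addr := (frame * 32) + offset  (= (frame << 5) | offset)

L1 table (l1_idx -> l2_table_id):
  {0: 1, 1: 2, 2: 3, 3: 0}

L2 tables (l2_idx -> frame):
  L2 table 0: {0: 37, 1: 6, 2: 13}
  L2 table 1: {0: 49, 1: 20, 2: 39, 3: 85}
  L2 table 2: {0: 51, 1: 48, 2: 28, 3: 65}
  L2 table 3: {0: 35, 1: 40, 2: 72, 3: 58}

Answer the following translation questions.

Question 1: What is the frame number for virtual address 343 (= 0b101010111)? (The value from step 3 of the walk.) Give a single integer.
Answer: 72

Derivation:
vaddr = 343: l1_idx=2, l2_idx=2
L1[2] = 3; L2[3][2] = 72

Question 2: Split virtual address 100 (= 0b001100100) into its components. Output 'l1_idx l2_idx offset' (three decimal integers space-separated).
Answer: 0 3 4

Derivation:
vaddr = 100 = 0b001100100
  top 2 bits -> l1_idx = 0
  next 2 bits -> l2_idx = 3
  bottom 5 bits -> offset = 4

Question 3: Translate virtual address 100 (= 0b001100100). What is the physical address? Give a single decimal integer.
Answer: 2724

Derivation:
vaddr = 100 = 0b001100100
Split: l1_idx=0, l2_idx=3, offset=4
L1[0] = 1
L2[1][3] = 85
paddr = 85 * 32 + 4 = 2724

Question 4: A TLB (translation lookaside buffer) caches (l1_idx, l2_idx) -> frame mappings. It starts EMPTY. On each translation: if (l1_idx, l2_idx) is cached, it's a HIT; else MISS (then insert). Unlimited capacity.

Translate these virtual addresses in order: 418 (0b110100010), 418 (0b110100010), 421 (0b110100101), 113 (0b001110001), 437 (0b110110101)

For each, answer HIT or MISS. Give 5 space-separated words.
Answer: MISS HIT HIT MISS HIT

Derivation:
vaddr=418: (3,1) not in TLB -> MISS, insert
vaddr=418: (3,1) in TLB -> HIT
vaddr=421: (3,1) in TLB -> HIT
vaddr=113: (0,3) not in TLB -> MISS, insert
vaddr=437: (3,1) in TLB -> HIT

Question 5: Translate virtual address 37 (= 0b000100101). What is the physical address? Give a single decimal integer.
vaddr = 37 = 0b000100101
Split: l1_idx=0, l2_idx=1, offset=5
L1[0] = 1
L2[1][1] = 20
paddr = 20 * 32 + 5 = 645

Answer: 645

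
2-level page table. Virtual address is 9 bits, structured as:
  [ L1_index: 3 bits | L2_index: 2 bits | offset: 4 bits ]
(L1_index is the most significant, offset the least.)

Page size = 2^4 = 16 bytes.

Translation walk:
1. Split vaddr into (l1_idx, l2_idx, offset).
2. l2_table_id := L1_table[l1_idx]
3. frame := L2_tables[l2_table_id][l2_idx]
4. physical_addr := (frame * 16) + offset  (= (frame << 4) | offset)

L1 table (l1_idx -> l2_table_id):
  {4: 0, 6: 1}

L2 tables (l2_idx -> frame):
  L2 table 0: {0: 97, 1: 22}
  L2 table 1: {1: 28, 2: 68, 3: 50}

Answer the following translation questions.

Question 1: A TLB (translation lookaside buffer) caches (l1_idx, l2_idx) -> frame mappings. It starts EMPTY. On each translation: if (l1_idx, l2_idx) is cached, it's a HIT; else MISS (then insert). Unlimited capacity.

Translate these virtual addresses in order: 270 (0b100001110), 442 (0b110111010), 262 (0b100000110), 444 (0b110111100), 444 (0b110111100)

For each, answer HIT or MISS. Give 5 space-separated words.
Answer: MISS MISS HIT HIT HIT

Derivation:
vaddr=270: (4,0) not in TLB -> MISS, insert
vaddr=442: (6,3) not in TLB -> MISS, insert
vaddr=262: (4,0) in TLB -> HIT
vaddr=444: (6,3) in TLB -> HIT
vaddr=444: (6,3) in TLB -> HIT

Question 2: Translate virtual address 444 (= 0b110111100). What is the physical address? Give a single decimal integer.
vaddr = 444 = 0b110111100
Split: l1_idx=6, l2_idx=3, offset=12
L1[6] = 1
L2[1][3] = 50
paddr = 50 * 16 + 12 = 812

Answer: 812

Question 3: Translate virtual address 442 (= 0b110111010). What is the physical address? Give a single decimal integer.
Answer: 810

Derivation:
vaddr = 442 = 0b110111010
Split: l1_idx=6, l2_idx=3, offset=10
L1[6] = 1
L2[1][3] = 50
paddr = 50 * 16 + 10 = 810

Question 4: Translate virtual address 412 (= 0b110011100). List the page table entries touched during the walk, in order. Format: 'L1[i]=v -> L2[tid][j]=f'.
Answer: L1[6]=1 -> L2[1][1]=28

Derivation:
vaddr = 412 = 0b110011100
Split: l1_idx=6, l2_idx=1, offset=12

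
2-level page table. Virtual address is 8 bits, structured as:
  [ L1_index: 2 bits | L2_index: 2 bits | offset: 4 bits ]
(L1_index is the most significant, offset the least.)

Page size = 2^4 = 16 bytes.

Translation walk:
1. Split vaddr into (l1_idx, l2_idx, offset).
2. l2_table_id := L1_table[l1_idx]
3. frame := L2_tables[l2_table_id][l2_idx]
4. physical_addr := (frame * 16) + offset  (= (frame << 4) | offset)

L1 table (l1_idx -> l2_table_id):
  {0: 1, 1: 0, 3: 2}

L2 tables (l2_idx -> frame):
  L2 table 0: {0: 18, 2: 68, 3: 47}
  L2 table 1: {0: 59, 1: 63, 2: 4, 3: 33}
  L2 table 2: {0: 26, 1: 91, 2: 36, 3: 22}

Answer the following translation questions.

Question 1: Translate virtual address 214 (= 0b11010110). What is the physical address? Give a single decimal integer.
vaddr = 214 = 0b11010110
Split: l1_idx=3, l2_idx=1, offset=6
L1[3] = 2
L2[2][1] = 91
paddr = 91 * 16 + 6 = 1462

Answer: 1462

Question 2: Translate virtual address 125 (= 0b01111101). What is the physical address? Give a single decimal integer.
vaddr = 125 = 0b01111101
Split: l1_idx=1, l2_idx=3, offset=13
L1[1] = 0
L2[0][3] = 47
paddr = 47 * 16 + 13 = 765

Answer: 765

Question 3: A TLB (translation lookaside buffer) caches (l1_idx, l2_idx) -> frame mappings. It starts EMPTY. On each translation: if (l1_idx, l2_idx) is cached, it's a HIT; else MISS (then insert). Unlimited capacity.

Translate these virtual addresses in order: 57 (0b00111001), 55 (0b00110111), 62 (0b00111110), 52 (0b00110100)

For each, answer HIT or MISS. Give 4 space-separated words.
vaddr=57: (0,3) not in TLB -> MISS, insert
vaddr=55: (0,3) in TLB -> HIT
vaddr=62: (0,3) in TLB -> HIT
vaddr=52: (0,3) in TLB -> HIT

Answer: MISS HIT HIT HIT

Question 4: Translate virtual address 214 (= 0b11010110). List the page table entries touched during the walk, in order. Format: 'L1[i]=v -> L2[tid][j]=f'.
vaddr = 214 = 0b11010110
Split: l1_idx=3, l2_idx=1, offset=6

Answer: L1[3]=2 -> L2[2][1]=91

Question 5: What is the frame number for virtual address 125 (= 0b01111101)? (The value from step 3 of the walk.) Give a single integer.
vaddr = 125: l1_idx=1, l2_idx=3
L1[1] = 0; L2[0][3] = 47

Answer: 47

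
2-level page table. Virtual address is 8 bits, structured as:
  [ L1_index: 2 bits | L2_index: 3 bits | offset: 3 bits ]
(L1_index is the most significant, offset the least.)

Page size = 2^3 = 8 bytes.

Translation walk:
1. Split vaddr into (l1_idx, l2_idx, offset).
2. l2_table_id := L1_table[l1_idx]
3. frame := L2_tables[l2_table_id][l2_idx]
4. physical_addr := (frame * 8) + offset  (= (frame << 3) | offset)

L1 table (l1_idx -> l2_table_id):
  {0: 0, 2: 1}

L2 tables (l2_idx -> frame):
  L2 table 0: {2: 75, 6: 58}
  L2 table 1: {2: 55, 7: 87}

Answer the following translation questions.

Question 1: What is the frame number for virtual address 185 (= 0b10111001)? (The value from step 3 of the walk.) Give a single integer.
Answer: 87

Derivation:
vaddr = 185: l1_idx=2, l2_idx=7
L1[2] = 1; L2[1][7] = 87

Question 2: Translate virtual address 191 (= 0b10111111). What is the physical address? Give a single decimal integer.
Answer: 703

Derivation:
vaddr = 191 = 0b10111111
Split: l1_idx=2, l2_idx=7, offset=7
L1[2] = 1
L2[1][7] = 87
paddr = 87 * 8 + 7 = 703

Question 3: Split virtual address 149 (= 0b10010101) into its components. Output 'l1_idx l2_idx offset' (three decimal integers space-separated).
Answer: 2 2 5

Derivation:
vaddr = 149 = 0b10010101
  top 2 bits -> l1_idx = 2
  next 3 bits -> l2_idx = 2
  bottom 3 bits -> offset = 5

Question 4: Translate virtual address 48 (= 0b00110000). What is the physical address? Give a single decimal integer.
Answer: 464

Derivation:
vaddr = 48 = 0b00110000
Split: l1_idx=0, l2_idx=6, offset=0
L1[0] = 0
L2[0][6] = 58
paddr = 58 * 8 + 0 = 464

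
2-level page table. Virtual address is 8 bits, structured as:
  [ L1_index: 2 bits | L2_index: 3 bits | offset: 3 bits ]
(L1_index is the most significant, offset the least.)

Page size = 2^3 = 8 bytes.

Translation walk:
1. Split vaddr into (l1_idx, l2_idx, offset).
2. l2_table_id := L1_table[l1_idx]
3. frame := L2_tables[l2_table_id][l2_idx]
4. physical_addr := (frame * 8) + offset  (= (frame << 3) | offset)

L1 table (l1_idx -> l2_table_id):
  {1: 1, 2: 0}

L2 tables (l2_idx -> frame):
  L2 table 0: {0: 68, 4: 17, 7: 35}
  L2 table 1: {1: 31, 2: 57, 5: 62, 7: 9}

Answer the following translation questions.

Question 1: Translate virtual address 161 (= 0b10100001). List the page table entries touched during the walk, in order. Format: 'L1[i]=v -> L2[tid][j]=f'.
Answer: L1[2]=0 -> L2[0][4]=17

Derivation:
vaddr = 161 = 0b10100001
Split: l1_idx=2, l2_idx=4, offset=1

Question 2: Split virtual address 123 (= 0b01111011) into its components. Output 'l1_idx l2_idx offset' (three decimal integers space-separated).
Answer: 1 7 3

Derivation:
vaddr = 123 = 0b01111011
  top 2 bits -> l1_idx = 1
  next 3 bits -> l2_idx = 7
  bottom 3 bits -> offset = 3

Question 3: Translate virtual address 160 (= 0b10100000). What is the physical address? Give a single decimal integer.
Answer: 136

Derivation:
vaddr = 160 = 0b10100000
Split: l1_idx=2, l2_idx=4, offset=0
L1[2] = 0
L2[0][4] = 17
paddr = 17 * 8 + 0 = 136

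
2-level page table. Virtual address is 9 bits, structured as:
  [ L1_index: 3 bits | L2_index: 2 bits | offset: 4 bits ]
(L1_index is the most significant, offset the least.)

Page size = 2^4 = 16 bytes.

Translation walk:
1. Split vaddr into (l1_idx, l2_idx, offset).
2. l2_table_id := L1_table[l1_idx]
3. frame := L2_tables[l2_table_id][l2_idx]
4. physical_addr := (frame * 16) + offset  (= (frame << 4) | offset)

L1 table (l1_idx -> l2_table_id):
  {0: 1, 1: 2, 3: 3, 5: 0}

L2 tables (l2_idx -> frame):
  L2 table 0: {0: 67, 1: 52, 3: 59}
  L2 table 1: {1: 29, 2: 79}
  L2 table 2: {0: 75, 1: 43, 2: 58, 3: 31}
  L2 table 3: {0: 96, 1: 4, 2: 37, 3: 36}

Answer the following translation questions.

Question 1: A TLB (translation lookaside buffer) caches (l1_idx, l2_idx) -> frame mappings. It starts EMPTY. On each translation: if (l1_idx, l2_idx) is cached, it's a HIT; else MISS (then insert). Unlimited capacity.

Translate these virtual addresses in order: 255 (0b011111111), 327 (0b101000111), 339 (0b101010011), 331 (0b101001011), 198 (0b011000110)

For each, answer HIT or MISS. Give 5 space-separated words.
vaddr=255: (3,3) not in TLB -> MISS, insert
vaddr=327: (5,0) not in TLB -> MISS, insert
vaddr=339: (5,1) not in TLB -> MISS, insert
vaddr=331: (5,0) in TLB -> HIT
vaddr=198: (3,0) not in TLB -> MISS, insert

Answer: MISS MISS MISS HIT MISS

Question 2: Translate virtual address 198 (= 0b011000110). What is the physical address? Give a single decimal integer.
vaddr = 198 = 0b011000110
Split: l1_idx=3, l2_idx=0, offset=6
L1[3] = 3
L2[3][0] = 96
paddr = 96 * 16 + 6 = 1542

Answer: 1542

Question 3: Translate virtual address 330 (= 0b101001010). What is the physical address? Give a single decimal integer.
vaddr = 330 = 0b101001010
Split: l1_idx=5, l2_idx=0, offset=10
L1[5] = 0
L2[0][0] = 67
paddr = 67 * 16 + 10 = 1082

Answer: 1082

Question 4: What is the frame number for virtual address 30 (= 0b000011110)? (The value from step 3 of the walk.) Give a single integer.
Answer: 29

Derivation:
vaddr = 30: l1_idx=0, l2_idx=1
L1[0] = 1; L2[1][1] = 29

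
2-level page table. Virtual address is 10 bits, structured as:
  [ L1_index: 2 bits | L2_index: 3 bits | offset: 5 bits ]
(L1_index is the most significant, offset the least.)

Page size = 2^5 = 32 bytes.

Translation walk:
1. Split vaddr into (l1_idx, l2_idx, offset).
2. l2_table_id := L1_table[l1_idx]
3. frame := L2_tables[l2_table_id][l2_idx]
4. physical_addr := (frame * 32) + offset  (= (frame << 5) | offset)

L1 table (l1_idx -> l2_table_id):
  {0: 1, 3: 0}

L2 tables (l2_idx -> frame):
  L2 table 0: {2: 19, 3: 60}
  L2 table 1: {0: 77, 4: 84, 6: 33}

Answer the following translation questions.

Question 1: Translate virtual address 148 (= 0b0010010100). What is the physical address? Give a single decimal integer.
Answer: 2708

Derivation:
vaddr = 148 = 0b0010010100
Split: l1_idx=0, l2_idx=4, offset=20
L1[0] = 1
L2[1][4] = 84
paddr = 84 * 32 + 20 = 2708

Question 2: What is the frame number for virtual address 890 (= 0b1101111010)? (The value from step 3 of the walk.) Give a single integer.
Answer: 60

Derivation:
vaddr = 890: l1_idx=3, l2_idx=3
L1[3] = 0; L2[0][3] = 60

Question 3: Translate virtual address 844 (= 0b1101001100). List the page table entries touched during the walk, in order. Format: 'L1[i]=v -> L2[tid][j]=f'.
Answer: L1[3]=0 -> L2[0][2]=19

Derivation:
vaddr = 844 = 0b1101001100
Split: l1_idx=3, l2_idx=2, offset=12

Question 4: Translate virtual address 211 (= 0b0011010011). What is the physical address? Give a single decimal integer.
Answer: 1075

Derivation:
vaddr = 211 = 0b0011010011
Split: l1_idx=0, l2_idx=6, offset=19
L1[0] = 1
L2[1][6] = 33
paddr = 33 * 32 + 19 = 1075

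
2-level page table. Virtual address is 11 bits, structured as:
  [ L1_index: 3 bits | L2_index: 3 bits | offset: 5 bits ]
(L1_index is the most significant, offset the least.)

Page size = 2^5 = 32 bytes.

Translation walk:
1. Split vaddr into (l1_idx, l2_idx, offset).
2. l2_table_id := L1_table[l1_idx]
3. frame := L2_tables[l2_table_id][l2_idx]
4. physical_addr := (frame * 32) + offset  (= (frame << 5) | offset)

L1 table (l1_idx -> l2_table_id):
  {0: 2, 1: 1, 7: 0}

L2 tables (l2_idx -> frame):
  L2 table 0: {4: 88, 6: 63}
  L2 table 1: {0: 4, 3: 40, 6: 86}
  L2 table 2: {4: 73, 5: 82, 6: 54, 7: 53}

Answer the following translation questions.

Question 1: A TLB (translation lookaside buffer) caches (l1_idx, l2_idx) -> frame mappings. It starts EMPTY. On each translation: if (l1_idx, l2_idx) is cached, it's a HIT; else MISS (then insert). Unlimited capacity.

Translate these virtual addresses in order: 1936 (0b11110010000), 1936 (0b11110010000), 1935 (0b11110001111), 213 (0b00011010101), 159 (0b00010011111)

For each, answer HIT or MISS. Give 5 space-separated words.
Answer: MISS HIT HIT MISS MISS

Derivation:
vaddr=1936: (7,4) not in TLB -> MISS, insert
vaddr=1936: (7,4) in TLB -> HIT
vaddr=1935: (7,4) in TLB -> HIT
vaddr=213: (0,6) not in TLB -> MISS, insert
vaddr=159: (0,4) not in TLB -> MISS, insert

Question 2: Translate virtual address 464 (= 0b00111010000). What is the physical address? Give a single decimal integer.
vaddr = 464 = 0b00111010000
Split: l1_idx=1, l2_idx=6, offset=16
L1[1] = 1
L2[1][6] = 86
paddr = 86 * 32 + 16 = 2768

Answer: 2768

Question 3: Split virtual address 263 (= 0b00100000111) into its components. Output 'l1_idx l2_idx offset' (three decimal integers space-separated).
vaddr = 263 = 0b00100000111
  top 3 bits -> l1_idx = 1
  next 3 bits -> l2_idx = 0
  bottom 5 bits -> offset = 7

Answer: 1 0 7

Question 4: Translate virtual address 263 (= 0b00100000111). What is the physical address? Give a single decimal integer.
Answer: 135

Derivation:
vaddr = 263 = 0b00100000111
Split: l1_idx=1, l2_idx=0, offset=7
L1[1] = 1
L2[1][0] = 4
paddr = 4 * 32 + 7 = 135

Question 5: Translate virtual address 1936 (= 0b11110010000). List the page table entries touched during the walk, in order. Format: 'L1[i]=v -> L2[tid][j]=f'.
Answer: L1[7]=0 -> L2[0][4]=88

Derivation:
vaddr = 1936 = 0b11110010000
Split: l1_idx=7, l2_idx=4, offset=16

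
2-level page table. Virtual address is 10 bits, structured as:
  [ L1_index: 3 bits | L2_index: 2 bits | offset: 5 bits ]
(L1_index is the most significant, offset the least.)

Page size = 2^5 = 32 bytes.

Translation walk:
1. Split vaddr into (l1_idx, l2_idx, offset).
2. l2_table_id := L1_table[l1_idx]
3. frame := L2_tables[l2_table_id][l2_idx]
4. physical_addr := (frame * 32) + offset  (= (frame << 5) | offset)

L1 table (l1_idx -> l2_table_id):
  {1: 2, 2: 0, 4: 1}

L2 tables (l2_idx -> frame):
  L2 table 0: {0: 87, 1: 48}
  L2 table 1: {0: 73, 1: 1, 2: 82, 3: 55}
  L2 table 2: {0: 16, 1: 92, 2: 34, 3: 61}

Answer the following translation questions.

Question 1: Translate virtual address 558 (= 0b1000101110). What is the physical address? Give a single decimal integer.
vaddr = 558 = 0b1000101110
Split: l1_idx=4, l2_idx=1, offset=14
L1[4] = 1
L2[1][1] = 1
paddr = 1 * 32 + 14 = 46

Answer: 46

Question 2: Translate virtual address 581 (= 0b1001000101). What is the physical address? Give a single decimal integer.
Answer: 2629

Derivation:
vaddr = 581 = 0b1001000101
Split: l1_idx=4, l2_idx=2, offset=5
L1[4] = 1
L2[1][2] = 82
paddr = 82 * 32 + 5 = 2629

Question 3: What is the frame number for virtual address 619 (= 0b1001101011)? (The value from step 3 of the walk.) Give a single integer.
vaddr = 619: l1_idx=4, l2_idx=3
L1[4] = 1; L2[1][3] = 55

Answer: 55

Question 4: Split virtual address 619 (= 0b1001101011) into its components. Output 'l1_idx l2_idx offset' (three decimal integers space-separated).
vaddr = 619 = 0b1001101011
  top 3 bits -> l1_idx = 4
  next 2 bits -> l2_idx = 3
  bottom 5 bits -> offset = 11

Answer: 4 3 11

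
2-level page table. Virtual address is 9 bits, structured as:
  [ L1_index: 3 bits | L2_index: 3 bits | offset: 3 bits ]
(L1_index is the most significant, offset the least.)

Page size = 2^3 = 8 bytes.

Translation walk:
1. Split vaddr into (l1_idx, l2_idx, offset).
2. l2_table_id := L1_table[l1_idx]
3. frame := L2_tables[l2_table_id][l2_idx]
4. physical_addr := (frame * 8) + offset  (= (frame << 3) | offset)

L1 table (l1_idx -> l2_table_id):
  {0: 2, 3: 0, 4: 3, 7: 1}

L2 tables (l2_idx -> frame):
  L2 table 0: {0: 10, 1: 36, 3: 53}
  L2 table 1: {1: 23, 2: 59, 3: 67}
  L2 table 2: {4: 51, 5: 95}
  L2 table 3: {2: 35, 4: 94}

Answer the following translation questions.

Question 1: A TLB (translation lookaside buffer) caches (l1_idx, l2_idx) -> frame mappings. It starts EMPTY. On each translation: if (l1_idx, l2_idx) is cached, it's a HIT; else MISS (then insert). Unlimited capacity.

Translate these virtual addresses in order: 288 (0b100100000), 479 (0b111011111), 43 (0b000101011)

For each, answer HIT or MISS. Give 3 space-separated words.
vaddr=288: (4,4) not in TLB -> MISS, insert
vaddr=479: (7,3) not in TLB -> MISS, insert
vaddr=43: (0,5) not in TLB -> MISS, insert

Answer: MISS MISS MISS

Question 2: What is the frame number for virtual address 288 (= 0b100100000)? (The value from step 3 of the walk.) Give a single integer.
vaddr = 288: l1_idx=4, l2_idx=4
L1[4] = 3; L2[3][4] = 94

Answer: 94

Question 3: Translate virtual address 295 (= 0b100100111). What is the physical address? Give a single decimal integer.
vaddr = 295 = 0b100100111
Split: l1_idx=4, l2_idx=4, offset=7
L1[4] = 3
L2[3][4] = 94
paddr = 94 * 8 + 7 = 759

Answer: 759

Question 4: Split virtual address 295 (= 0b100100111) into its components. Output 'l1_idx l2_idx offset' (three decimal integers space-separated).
vaddr = 295 = 0b100100111
  top 3 bits -> l1_idx = 4
  next 3 bits -> l2_idx = 4
  bottom 3 bits -> offset = 7

Answer: 4 4 7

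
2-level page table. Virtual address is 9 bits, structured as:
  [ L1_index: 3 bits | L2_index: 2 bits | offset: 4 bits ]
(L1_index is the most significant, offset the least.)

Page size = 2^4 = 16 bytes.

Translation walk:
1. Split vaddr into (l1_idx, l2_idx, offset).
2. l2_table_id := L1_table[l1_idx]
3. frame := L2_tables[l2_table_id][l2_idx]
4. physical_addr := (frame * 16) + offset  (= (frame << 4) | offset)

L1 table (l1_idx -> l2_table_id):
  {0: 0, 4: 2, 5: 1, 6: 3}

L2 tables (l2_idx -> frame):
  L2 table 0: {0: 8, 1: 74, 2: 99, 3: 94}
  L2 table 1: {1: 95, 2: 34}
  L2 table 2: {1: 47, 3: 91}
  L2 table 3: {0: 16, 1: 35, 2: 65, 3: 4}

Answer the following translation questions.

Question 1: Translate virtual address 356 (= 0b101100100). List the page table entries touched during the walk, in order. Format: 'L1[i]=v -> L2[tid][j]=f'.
Answer: L1[5]=1 -> L2[1][2]=34

Derivation:
vaddr = 356 = 0b101100100
Split: l1_idx=5, l2_idx=2, offset=4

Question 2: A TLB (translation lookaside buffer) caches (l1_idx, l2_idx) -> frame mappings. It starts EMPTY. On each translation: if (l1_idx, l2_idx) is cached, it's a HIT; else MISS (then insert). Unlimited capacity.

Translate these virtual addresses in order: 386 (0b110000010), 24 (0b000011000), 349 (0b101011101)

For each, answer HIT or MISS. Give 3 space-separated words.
Answer: MISS MISS MISS

Derivation:
vaddr=386: (6,0) not in TLB -> MISS, insert
vaddr=24: (0,1) not in TLB -> MISS, insert
vaddr=349: (5,1) not in TLB -> MISS, insert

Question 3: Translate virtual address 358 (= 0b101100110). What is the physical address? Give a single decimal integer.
vaddr = 358 = 0b101100110
Split: l1_idx=5, l2_idx=2, offset=6
L1[5] = 1
L2[1][2] = 34
paddr = 34 * 16 + 6 = 550

Answer: 550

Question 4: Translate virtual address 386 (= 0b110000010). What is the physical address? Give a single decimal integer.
vaddr = 386 = 0b110000010
Split: l1_idx=6, l2_idx=0, offset=2
L1[6] = 3
L2[3][0] = 16
paddr = 16 * 16 + 2 = 258

Answer: 258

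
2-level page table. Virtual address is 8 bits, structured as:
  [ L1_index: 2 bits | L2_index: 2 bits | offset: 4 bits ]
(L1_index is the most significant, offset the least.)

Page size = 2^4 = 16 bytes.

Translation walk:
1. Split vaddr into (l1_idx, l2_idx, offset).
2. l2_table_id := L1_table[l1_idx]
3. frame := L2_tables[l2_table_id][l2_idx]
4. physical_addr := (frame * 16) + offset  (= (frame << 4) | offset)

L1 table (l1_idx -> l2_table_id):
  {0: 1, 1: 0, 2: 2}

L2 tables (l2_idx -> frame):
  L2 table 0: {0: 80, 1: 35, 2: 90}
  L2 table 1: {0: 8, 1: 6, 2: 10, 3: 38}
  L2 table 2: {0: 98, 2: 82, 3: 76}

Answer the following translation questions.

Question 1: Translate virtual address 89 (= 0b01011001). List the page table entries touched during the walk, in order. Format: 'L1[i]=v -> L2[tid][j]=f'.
vaddr = 89 = 0b01011001
Split: l1_idx=1, l2_idx=1, offset=9

Answer: L1[1]=0 -> L2[0][1]=35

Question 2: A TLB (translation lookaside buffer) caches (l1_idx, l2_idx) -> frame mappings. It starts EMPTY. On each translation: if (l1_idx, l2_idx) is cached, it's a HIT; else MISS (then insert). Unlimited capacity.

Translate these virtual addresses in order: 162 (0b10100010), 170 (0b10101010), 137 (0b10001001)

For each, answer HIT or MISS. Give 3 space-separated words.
Answer: MISS HIT MISS

Derivation:
vaddr=162: (2,2) not in TLB -> MISS, insert
vaddr=170: (2,2) in TLB -> HIT
vaddr=137: (2,0) not in TLB -> MISS, insert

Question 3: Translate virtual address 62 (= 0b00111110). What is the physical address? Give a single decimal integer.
Answer: 622

Derivation:
vaddr = 62 = 0b00111110
Split: l1_idx=0, l2_idx=3, offset=14
L1[0] = 1
L2[1][3] = 38
paddr = 38 * 16 + 14 = 622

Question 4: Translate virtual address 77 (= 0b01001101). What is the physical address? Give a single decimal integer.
Answer: 1293

Derivation:
vaddr = 77 = 0b01001101
Split: l1_idx=1, l2_idx=0, offset=13
L1[1] = 0
L2[0][0] = 80
paddr = 80 * 16 + 13 = 1293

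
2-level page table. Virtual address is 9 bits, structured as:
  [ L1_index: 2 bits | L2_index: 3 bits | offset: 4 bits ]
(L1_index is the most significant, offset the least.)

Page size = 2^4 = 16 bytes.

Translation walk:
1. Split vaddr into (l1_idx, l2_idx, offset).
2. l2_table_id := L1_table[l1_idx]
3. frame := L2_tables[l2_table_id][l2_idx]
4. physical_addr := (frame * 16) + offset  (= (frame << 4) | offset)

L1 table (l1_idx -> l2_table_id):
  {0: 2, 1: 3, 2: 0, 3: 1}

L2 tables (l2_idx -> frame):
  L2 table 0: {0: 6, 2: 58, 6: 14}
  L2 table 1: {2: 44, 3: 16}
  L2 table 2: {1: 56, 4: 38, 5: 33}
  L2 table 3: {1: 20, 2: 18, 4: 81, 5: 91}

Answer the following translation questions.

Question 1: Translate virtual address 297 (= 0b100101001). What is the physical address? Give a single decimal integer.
vaddr = 297 = 0b100101001
Split: l1_idx=2, l2_idx=2, offset=9
L1[2] = 0
L2[0][2] = 58
paddr = 58 * 16 + 9 = 937

Answer: 937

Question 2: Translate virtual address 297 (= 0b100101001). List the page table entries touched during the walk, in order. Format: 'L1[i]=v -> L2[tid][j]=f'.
vaddr = 297 = 0b100101001
Split: l1_idx=2, l2_idx=2, offset=9

Answer: L1[2]=0 -> L2[0][2]=58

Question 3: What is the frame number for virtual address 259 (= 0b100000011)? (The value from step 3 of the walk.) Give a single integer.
vaddr = 259: l1_idx=2, l2_idx=0
L1[2] = 0; L2[0][0] = 6

Answer: 6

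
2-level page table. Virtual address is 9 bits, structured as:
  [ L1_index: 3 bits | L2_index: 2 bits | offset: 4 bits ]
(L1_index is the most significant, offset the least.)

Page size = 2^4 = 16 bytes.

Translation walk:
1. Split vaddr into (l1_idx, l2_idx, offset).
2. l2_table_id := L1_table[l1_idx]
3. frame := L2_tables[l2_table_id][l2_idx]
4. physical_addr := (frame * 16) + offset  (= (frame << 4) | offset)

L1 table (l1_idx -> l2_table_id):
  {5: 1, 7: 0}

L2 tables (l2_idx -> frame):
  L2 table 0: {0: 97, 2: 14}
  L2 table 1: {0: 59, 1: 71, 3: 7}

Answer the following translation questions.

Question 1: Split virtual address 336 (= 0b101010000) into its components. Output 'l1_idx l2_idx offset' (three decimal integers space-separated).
Answer: 5 1 0

Derivation:
vaddr = 336 = 0b101010000
  top 3 bits -> l1_idx = 5
  next 2 bits -> l2_idx = 1
  bottom 4 bits -> offset = 0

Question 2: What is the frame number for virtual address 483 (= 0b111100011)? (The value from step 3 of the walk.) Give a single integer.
Answer: 14

Derivation:
vaddr = 483: l1_idx=7, l2_idx=2
L1[7] = 0; L2[0][2] = 14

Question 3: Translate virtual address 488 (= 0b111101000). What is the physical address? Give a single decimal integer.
vaddr = 488 = 0b111101000
Split: l1_idx=7, l2_idx=2, offset=8
L1[7] = 0
L2[0][2] = 14
paddr = 14 * 16 + 8 = 232

Answer: 232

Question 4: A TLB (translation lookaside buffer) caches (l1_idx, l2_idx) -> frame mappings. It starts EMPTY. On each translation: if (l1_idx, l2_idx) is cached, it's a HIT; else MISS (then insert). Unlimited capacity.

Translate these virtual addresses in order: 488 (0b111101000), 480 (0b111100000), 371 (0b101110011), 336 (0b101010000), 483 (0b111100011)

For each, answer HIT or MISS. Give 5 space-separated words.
Answer: MISS HIT MISS MISS HIT

Derivation:
vaddr=488: (7,2) not in TLB -> MISS, insert
vaddr=480: (7,2) in TLB -> HIT
vaddr=371: (5,3) not in TLB -> MISS, insert
vaddr=336: (5,1) not in TLB -> MISS, insert
vaddr=483: (7,2) in TLB -> HIT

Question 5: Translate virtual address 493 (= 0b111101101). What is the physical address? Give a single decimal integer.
vaddr = 493 = 0b111101101
Split: l1_idx=7, l2_idx=2, offset=13
L1[7] = 0
L2[0][2] = 14
paddr = 14 * 16 + 13 = 237

Answer: 237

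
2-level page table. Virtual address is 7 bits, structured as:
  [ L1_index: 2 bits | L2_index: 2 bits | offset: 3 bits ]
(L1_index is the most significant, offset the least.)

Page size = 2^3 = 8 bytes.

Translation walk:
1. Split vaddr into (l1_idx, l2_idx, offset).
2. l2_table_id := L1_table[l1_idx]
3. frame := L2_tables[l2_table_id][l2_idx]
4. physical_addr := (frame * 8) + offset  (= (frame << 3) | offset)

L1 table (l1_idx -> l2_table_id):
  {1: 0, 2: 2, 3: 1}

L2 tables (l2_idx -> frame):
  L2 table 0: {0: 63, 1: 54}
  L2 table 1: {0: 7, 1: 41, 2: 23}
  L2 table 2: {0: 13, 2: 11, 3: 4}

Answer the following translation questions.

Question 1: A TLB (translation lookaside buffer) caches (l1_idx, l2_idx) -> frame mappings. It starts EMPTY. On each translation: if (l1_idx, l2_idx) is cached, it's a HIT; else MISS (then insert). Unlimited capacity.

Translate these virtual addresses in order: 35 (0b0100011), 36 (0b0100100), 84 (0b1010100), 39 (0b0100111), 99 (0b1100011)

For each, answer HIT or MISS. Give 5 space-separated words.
Answer: MISS HIT MISS HIT MISS

Derivation:
vaddr=35: (1,0) not in TLB -> MISS, insert
vaddr=36: (1,0) in TLB -> HIT
vaddr=84: (2,2) not in TLB -> MISS, insert
vaddr=39: (1,0) in TLB -> HIT
vaddr=99: (3,0) not in TLB -> MISS, insert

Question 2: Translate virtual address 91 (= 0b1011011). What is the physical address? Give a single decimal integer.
Answer: 35

Derivation:
vaddr = 91 = 0b1011011
Split: l1_idx=2, l2_idx=3, offset=3
L1[2] = 2
L2[2][3] = 4
paddr = 4 * 8 + 3 = 35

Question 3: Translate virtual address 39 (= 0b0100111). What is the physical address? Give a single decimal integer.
vaddr = 39 = 0b0100111
Split: l1_idx=1, l2_idx=0, offset=7
L1[1] = 0
L2[0][0] = 63
paddr = 63 * 8 + 7 = 511

Answer: 511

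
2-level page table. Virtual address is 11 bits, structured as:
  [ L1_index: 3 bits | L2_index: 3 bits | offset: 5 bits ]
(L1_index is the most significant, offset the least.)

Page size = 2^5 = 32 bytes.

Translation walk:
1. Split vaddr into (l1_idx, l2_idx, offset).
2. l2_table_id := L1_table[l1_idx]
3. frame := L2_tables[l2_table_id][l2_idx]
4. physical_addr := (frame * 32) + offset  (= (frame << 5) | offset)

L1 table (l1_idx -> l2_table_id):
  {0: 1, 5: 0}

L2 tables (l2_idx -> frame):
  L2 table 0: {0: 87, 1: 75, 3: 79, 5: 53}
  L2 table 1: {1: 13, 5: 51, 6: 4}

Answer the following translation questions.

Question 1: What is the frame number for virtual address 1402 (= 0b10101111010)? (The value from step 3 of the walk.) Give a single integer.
vaddr = 1402: l1_idx=5, l2_idx=3
L1[5] = 0; L2[0][3] = 79

Answer: 79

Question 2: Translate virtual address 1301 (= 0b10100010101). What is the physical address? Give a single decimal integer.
vaddr = 1301 = 0b10100010101
Split: l1_idx=5, l2_idx=0, offset=21
L1[5] = 0
L2[0][0] = 87
paddr = 87 * 32 + 21 = 2805

Answer: 2805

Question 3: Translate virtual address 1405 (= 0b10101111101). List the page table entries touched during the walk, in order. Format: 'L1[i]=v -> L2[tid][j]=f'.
vaddr = 1405 = 0b10101111101
Split: l1_idx=5, l2_idx=3, offset=29

Answer: L1[5]=0 -> L2[0][3]=79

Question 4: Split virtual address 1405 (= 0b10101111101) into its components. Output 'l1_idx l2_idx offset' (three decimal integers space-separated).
vaddr = 1405 = 0b10101111101
  top 3 bits -> l1_idx = 5
  next 3 bits -> l2_idx = 3
  bottom 5 bits -> offset = 29

Answer: 5 3 29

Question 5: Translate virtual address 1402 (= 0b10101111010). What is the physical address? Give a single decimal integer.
Answer: 2554

Derivation:
vaddr = 1402 = 0b10101111010
Split: l1_idx=5, l2_idx=3, offset=26
L1[5] = 0
L2[0][3] = 79
paddr = 79 * 32 + 26 = 2554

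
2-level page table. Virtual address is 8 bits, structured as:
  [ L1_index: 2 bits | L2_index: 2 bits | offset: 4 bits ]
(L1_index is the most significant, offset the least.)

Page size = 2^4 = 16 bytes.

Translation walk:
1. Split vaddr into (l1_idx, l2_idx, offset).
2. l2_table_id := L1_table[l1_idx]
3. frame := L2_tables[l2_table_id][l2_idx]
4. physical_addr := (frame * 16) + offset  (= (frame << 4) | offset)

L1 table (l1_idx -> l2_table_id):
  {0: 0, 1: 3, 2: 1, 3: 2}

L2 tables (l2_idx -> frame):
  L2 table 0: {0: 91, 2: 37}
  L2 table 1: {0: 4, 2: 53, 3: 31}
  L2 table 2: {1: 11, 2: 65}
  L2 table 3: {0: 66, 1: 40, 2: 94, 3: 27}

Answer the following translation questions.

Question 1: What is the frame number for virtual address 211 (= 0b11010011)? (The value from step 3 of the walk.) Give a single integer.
vaddr = 211: l1_idx=3, l2_idx=1
L1[3] = 2; L2[2][1] = 11

Answer: 11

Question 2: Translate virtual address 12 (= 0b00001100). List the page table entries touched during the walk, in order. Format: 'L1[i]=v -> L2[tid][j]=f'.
vaddr = 12 = 0b00001100
Split: l1_idx=0, l2_idx=0, offset=12

Answer: L1[0]=0 -> L2[0][0]=91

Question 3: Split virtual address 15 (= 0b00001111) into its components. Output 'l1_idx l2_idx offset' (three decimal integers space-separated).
vaddr = 15 = 0b00001111
  top 2 bits -> l1_idx = 0
  next 2 bits -> l2_idx = 0
  bottom 4 bits -> offset = 15

Answer: 0 0 15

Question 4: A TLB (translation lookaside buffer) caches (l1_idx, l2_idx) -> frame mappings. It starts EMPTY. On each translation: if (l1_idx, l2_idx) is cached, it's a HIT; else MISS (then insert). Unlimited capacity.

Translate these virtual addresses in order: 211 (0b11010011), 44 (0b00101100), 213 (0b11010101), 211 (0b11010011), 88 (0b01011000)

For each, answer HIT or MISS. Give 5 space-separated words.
vaddr=211: (3,1) not in TLB -> MISS, insert
vaddr=44: (0,2) not in TLB -> MISS, insert
vaddr=213: (3,1) in TLB -> HIT
vaddr=211: (3,1) in TLB -> HIT
vaddr=88: (1,1) not in TLB -> MISS, insert

Answer: MISS MISS HIT HIT MISS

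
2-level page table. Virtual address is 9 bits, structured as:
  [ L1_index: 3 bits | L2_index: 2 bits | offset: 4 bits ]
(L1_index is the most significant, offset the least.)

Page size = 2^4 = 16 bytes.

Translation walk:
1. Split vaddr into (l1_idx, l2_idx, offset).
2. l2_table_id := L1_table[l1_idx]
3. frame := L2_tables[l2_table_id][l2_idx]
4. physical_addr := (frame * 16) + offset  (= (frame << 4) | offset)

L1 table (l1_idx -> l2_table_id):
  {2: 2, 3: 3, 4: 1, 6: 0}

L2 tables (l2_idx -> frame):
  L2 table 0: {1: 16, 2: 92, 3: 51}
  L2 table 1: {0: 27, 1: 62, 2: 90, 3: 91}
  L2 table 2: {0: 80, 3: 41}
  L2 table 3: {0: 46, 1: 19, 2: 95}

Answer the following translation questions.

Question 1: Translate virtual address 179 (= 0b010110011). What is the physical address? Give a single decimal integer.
Answer: 659

Derivation:
vaddr = 179 = 0b010110011
Split: l1_idx=2, l2_idx=3, offset=3
L1[2] = 2
L2[2][3] = 41
paddr = 41 * 16 + 3 = 659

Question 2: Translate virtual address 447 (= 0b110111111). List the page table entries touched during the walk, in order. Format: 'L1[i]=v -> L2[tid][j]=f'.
Answer: L1[6]=0 -> L2[0][3]=51

Derivation:
vaddr = 447 = 0b110111111
Split: l1_idx=6, l2_idx=3, offset=15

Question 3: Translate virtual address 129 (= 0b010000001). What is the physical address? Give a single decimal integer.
vaddr = 129 = 0b010000001
Split: l1_idx=2, l2_idx=0, offset=1
L1[2] = 2
L2[2][0] = 80
paddr = 80 * 16 + 1 = 1281

Answer: 1281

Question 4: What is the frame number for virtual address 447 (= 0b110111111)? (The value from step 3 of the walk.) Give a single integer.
Answer: 51

Derivation:
vaddr = 447: l1_idx=6, l2_idx=3
L1[6] = 0; L2[0][3] = 51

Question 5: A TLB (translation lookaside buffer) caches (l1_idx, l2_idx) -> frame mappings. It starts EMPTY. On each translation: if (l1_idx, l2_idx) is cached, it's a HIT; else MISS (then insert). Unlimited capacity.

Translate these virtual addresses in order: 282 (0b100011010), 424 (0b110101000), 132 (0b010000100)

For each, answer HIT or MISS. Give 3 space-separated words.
Answer: MISS MISS MISS

Derivation:
vaddr=282: (4,1) not in TLB -> MISS, insert
vaddr=424: (6,2) not in TLB -> MISS, insert
vaddr=132: (2,0) not in TLB -> MISS, insert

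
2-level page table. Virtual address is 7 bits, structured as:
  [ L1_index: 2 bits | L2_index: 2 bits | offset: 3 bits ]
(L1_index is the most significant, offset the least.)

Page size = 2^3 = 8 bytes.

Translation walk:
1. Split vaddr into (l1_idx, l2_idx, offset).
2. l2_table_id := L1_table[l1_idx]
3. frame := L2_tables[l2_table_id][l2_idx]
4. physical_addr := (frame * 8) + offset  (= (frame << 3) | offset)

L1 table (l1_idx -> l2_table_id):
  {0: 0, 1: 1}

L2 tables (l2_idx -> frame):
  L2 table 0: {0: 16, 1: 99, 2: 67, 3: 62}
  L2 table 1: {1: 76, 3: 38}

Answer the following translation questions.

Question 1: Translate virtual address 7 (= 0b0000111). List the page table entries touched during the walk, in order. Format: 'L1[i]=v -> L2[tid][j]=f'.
Answer: L1[0]=0 -> L2[0][0]=16

Derivation:
vaddr = 7 = 0b0000111
Split: l1_idx=0, l2_idx=0, offset=7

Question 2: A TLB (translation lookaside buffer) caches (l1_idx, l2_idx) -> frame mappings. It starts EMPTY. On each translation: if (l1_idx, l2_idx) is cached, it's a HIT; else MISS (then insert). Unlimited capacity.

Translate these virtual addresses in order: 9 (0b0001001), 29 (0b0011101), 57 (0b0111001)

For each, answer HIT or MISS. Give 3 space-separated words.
Answer: MISS MISS MISS

Derivation:
vaddr=9: (0,1) not in TLB -> MISS, insert
vaddr=29: (0,3) not in TLB -> MISS, insert
vaddr=57: (1,3) not in TLB -> MISS, insert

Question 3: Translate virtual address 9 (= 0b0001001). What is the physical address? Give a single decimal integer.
Answer: 793

Derivation:
vaddr = 9 = 0b0001001
Split: l1_idx=0, l2_idx=1, offset=1
L1[0] = 0
L2[0][1] = 99
paddr = 99 * 8 + 1 = 793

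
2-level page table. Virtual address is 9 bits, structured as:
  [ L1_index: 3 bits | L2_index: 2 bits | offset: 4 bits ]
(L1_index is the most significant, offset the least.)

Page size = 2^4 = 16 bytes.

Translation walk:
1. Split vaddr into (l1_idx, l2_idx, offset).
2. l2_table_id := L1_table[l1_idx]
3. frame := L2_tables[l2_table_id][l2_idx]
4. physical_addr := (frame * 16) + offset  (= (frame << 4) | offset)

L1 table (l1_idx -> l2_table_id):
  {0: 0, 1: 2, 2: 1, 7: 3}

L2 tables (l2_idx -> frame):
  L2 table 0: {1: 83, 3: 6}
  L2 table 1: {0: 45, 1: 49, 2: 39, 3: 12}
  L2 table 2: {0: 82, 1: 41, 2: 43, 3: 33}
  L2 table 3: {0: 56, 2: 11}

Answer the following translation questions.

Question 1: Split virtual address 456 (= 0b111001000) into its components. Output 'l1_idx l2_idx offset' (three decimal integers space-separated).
vaddr = 456 = 0b111001000
  top 3 bits -> l1_idx = 7
  next 2 bits -> l2_idx = 0
  bottom 4 bits -> offset = 8

Answer: 7 0 8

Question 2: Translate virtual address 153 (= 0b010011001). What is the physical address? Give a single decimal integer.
vaddr = 153 = 0b010011001
Split: l1_idx=2, l2_idx=1, offset=9
L1[2] = 1
L2[1][1] = 49
paddr = 49 * 16 + 9 = 793

Answer: 793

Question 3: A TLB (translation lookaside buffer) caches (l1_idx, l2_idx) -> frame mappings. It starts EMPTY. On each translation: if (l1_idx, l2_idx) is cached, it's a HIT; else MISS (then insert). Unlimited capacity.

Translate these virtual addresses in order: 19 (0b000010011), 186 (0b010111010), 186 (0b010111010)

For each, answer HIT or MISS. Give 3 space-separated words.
Answer: MISS MISS HIT

Derivation:
vaddr=19: (0,1) not in TLB -> MISS, insert
vaddr=186: (2,3) not in TLB -> MISS, insert
vaddr=186: (2,3) in TLB -> HIT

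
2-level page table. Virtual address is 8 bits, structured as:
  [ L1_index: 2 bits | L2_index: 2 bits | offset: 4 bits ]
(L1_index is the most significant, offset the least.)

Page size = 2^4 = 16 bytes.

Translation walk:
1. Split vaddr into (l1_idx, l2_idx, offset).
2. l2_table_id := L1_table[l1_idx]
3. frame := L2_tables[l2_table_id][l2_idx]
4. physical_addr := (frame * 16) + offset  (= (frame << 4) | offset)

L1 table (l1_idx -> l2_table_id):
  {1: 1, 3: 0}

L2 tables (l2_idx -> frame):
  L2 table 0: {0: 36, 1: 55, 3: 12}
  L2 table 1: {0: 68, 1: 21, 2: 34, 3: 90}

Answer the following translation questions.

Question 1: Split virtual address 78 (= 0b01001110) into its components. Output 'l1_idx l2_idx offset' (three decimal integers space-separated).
Answer: 1 0 14

Derivation:
vaddr = 78 = 0b01001110
  top 2 bits -> l1_idx = 1
  next 2 bits -> l2_idx = 0
  bottom 4 bits -> offset = 14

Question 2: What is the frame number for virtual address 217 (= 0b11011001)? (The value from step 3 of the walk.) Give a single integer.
Answer: 55

Derivation:
vaddr = 217: l1_idx=3, l2_idx=1
L1[3] = 0; L2[0][1] = 55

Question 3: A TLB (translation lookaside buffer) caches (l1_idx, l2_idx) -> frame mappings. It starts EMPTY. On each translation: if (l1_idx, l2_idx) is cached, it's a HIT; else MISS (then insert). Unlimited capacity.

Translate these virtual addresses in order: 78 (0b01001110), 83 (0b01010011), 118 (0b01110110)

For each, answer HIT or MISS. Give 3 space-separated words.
vaddr=78: (1,0) not in TLB -> MISS, insert
vaddr=83: (1,1) not in TLB -> MISS, insert
vaddr=118: (1,3) not in TLB -> MISS, insert

Answer: MISS MISS MISS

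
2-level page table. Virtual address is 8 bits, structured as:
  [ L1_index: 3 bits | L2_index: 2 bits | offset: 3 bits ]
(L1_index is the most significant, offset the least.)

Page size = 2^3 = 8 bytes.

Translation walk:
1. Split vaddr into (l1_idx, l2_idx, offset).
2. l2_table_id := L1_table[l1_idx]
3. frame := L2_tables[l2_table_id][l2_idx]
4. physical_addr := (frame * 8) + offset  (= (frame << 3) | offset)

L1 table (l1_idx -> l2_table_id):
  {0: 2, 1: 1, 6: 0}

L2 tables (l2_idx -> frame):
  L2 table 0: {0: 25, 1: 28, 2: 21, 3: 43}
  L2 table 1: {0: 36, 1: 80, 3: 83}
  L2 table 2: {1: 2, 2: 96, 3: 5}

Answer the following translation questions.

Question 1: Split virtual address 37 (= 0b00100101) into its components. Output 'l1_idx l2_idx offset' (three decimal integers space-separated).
Answer: 1 0 5

Derivation:
vaddr = 37 = 0b00100101
  top 3 bits -> l1_idx = 1
  next 2 bits -> l2_idx = 0
  bottom 3 bits -> offset = 5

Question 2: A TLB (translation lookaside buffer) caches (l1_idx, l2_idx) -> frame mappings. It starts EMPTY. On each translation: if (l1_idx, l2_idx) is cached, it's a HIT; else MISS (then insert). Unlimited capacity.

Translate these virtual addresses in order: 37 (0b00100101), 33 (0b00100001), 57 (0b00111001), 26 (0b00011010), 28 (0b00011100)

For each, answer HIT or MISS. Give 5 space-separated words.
vaddr=37: (1,0) not in TLB -> MISS, insert
vaddr=33: (1,0) in TLB -> HIT
vaddr=57: (1,3) not in TLB -> MISS, insert
vaddr=26: (0,3) not in TLB -> MISS, insert
vaddr=28: (0,3) in TLB -> HIT

Answer: MISS HIT MISS MISS HIT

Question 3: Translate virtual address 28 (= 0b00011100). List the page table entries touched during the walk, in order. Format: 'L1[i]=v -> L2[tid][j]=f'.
vaddr = 28 = 0b00011100
Split: l1_idx=0, l2_idx=3, offset=4

Answer: L1[0]=2 -> L2[2][3]=5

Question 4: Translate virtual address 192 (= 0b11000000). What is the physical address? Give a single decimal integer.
vaddr = 192 = 0b11000000
Split: l1_idx=6, l2_idx=0, offset=0
L1[6] = 0
L2[0][0] = 25
paddr = 25 * 8 + 0 = 200

Answer: 200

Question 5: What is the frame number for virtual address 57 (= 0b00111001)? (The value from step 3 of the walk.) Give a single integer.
vaddr = 57: l1_idx=1, l2_idx=3
L1[1] = 1; L2[1][3] = 83

Answer: 83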